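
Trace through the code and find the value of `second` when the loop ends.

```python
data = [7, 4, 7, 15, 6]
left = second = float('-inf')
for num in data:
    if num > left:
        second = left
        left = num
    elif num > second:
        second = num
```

Let's trace through this code step by step.

Initialize: data = [7, 4, 7, 15, 6]
Initialize: left = -inf
Initialize: second = -inf
Entering loop: for num in data:
After iteration 1: num = 7, left = 7, second = -inf
After iteration 2: num = 4, left = 7, second = 4
After iteration 3: num = 7, left = 7, second = 7
After iteration 4: num = 15, left = 15, second = 7
After iteration 5: num = 6, left = 15, second = 7
Loop ends.

Final answer: 7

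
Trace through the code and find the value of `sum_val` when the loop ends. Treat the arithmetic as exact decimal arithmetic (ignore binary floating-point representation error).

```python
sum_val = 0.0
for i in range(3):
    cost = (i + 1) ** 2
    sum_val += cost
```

Let's trace through this code step by step.

Initialize: sum_val = 0.0
Entering loop: for i in range(3):
After iteration 1: i = 0, sum_val = 1.0, cost = 1
After iteration 2: i = 1, sum_val = 5.0, cost = 4
After iteration 3: i = 2, sum_val = 14.0, cost = 9
Loop ends.

Final answer: 14.0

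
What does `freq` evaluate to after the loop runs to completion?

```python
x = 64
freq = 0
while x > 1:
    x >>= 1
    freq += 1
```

Let's trace through this code step by step.

Initialize: x = 64
Initialize: freq = 0
Entering loop: while x > 1:
After iteration 1: x = 32, freq = 1
After iteration 2: x = 16, freq = 2
After iteration 3: x = 8, freq = 3
After iteration 4: x = 4, freq = 4
After iteration 5: x = 2, freq = 5
After iteration 6: x = 1, freq = 6
Loop ends.

Final answer: 6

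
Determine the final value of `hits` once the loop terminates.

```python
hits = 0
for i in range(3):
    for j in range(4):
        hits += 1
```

Let's trace through this code step by step.

Initialize: hits = 0
Entering loop: for i in range(3):
After iteration 1: i = 0, hits = 4
After iteration 2: i = 1, hits = 8
After iteration 3: i = 2, hits = 12
Loop ends.

Final answer: 12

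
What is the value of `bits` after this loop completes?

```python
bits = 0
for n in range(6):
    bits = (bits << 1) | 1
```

Let's trace through this code step by step.

Initialize: bits = 0
Entering loop: for n in range(6):
After iteration 1: n = 0, bits = 1
After iteration 2: n = 1, bits = 3
After iteration 3: n = 2, bits = 7
After iteration 4: n = 3, bits = 15
After iteration 5: n = 4, bits = 31
After iteration 6: n = 5, bits = 63
Loop ends.

Final answer: 63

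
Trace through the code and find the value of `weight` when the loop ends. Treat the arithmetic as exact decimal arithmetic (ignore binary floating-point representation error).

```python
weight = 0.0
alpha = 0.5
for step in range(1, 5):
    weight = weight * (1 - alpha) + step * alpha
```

Let's trace through this code step by step.

Initialize: weight = 0.0
Initialize: alpha = 0.5
Entering loop: for step in range(1, 5):
After iteration 1: step = 1, weight = 0.5
After iteration 2: step = 2, weight = 1.25
After iteration 3: step = 3, weight = 2.125
After iteration 4: step = 4, weight = 3.0625
Loop ends.

Final answer: 3.0625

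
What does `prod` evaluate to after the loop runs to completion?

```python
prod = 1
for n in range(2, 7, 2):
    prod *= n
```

Let's trace through this code step by step.

Initialize: prod = 1
Entering loop: for n in range(2, 7, 2):
After iteration 1: n = 2, prod = 2
After iteration 2: n = 4, prod = 8
After iteration 3: n = 6, prod = 48
Loop ends.

Final answer: 48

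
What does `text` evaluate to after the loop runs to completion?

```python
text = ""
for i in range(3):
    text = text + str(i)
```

Let's trace through this code step by step.

Initialize: text = ''
Entering loop: for i in range(3):
After iteration 1: i = 0, text = '0'
After iteration 2: i = 1, text = '01'
After iteration 3: i = 2, text = '012'
Loop ends.

Final answer: '012'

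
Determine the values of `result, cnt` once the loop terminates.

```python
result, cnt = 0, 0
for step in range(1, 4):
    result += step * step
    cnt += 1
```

Let's trace through this code step by step.

Initialize: result = 0
Initialize: cnt = 0
Entering loop: for step in range(1, 4):
After iteration 1: step = 1, result = 1, cnt = 1
After iteration 2: step = 2, result = 5, cnt = 2
After iteration 3: step = 3, result = 14, cnt = 3
Loop ends.

Final answer: 14, 3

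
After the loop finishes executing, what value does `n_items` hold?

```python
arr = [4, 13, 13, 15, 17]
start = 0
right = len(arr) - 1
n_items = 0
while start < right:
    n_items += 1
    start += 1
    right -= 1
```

Let's trace through this code step by step.

Initialize: arr = [4, 13, 13, 15, 17]
Initialize: start = 0
Initialize: right = 4
Initialize: n_items = 0
Entering loop: while start < right:
After iteration 1: start = 1, right = 3, n_items = 1
After iteration 2: start = 2, right = 2, n_items = 2
Loop ends.

Final answer: 2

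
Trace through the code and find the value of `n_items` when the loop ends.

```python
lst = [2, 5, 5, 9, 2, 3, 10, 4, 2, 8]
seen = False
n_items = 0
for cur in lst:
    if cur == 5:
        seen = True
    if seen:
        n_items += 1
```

Let's trace through this code step by step.

Initialize: lst = [2, 5, 5, 9, 2, 3, 10, 4, 2, 8]
Initialize: seen = False
Initialize: n_items = 0
Entering loop: for cur in lst:
After iteration 1: cur = 2, seen = False, n_items = 0
After iteration 2: cur = 5, seen = True, n_items = 1
After iteration 3: cur = 5, seen = True, n_items = 2
After iteration 4: cur = 9, seen = True, n_items = 3
After iteration 5: cur = 2, seen = True, n_items = 4
After iteration 6: cur = 3, seen = True, n_items = 5
After iteration 7: cur = 10, seen = True, n_items = 6
After iteration 8: cur = 4, seen = True, n_items = 7
After iteration 9: cur = 2, seen = True, n_items = 8
After iteration 10: cur = 8, seen = True, n_items = 9
Loop ends.

Final answer: 9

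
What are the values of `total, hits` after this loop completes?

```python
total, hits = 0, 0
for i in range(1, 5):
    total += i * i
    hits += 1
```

Let's trace through this code step by step.

Initialize: total = 0
Initialize: hits = 0
Entering loop: for i in range(1, 5):
After iteration 1: i = 1, total = 1, hits = 1
After iteration 2: i = 2, total = 5, hits = 2
After iteration 3: i = 3, total = 14, hits = 3
After iteration 4: i = 4, total = 30, hits = 4
Loop ends.

Final answer: 30, 4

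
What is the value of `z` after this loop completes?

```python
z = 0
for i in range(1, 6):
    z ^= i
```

Let's trace through this code step by step.

Initialize: z = 0
Entering loop: for i in range(1, 6):
After iteration 1: i = 1, z = 1
After iteration 2: i = 2, z = 3
After iteration 3: i = 3, z = 0
After iteration 4: i = 4, z = 4
After iteration 5: i = 5, z = 1
Loop ends.

Final answer: 1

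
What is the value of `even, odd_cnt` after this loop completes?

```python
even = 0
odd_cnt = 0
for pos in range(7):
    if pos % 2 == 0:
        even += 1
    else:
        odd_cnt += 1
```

Let's trace through this code step by step.

Initialize: even = 0
Initialize: odd_cnt = 0
Entering loop: for pos in range(7):
After iteration 1: pos = 0, even = 1, odd_cnt = 0
After iteration 2: pos = 1, even = 1, odd_cnt = 1
After iteration 3: pos = 2, even = 2, odd_cnt = 1
After iteration 4: pos = 3, even = 2, odd_cnt = 2
After iteration 5: pos = 4, even = 3, odd_cnt = 2
After iteration 6: pos = 5, even = 3, odd_cnt = 3
After iteration 7: pos = 6, even = 4, odd_cnt = 3
Loop ends.

Final answer: 4, 3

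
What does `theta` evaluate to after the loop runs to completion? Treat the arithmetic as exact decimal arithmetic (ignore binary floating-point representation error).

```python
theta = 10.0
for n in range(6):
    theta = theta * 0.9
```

Let's trace through this code step by step.

Initialize: theta = 10.0
Entering loop: for n in range(6):
After iteration 1: n = 0, theta = 9.0
After iteration 2: n = 1, theta = 8.1
After iteration 3: n = 2, theta = 7.29
After iteration 4: n = 3, theta = 6.561
After iteration 5: n = 4, theta = 5.9049
After iteration 6: n = 5, theta = 5.31441
Loop ends.

Final answer: 5.31441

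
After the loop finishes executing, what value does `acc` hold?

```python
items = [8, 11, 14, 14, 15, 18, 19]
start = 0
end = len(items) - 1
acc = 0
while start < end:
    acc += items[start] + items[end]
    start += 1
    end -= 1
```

Let's trace through this code step by step.

Initialize: items = [8, 11, 14, 14, 15, 18, 19]
Initialize: start = 0
Initialize: end = 6
Initialize: acc = 0
Entering loop: while start < end:
After iteration 1: start = 1, end = 5, acc = 27
After iteration 2: start = 2, end = 4, acc = 56
After iteration 3: start = 3, end = 3, acc = 85
Loop ends.

Final answer: 85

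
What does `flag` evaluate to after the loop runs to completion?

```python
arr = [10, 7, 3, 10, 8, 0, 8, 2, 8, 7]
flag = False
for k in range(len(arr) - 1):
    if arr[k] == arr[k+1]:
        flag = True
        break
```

Let's trace through this code step by step.

Initialize: arr = [10, 7, 3, 10, 8, 0, 8, 2, 8, 7]
Initialize: flag = False
Entering loop: for k in range(len(arr) - 1):
After iteration 1: k = 0, flag = False
After iteration 2: k = 1, flag = False
After iteration 3: k = 2, flag = False
After iteration 4: k = 3, flag = False
After iteration 5: k = 4, flag = False
After iteration 6: k = 5, flag = False
After iteration 7: k = 6, flag = False
After iteration 8: k = 7, flag = False
After iteration 9: k = 8, flag = False
Loop ends.

Final answer: False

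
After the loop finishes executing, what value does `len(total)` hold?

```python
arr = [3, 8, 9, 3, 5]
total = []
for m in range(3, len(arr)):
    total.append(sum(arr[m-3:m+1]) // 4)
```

Let's trace through this code step by step.

Initialize: arr = [3, 8, 9, 3, 5]
Initialize: total = []
Entering loop: for m in range(3, len(arr)):
After iteration 1: m = 3, total = [5]
After iteration 2: m = 4, total = [5, 6]
Loop ends.
len(total) = 2

Final answer: 2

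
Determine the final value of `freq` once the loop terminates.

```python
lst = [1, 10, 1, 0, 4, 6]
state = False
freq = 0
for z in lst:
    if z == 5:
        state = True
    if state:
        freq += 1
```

Let's trace through this code step by step.

Initialize: lst = [1, 10, 1, 0, 4, 6]
Initialize: state = False
Initialize: freq = 0
Entering loop: for z in lst:
After iteration 1: z = 1, freq = 0
After iteration 2: z = 10, freq = 0
After iteration 3: z = 1, freq = 0
After iteration 4: z = 0, freq = 0
After iteration 5: z = 4, freq = 0
After iteration 6: z = 6, freq = 0
Loop ends.

Final answer: 0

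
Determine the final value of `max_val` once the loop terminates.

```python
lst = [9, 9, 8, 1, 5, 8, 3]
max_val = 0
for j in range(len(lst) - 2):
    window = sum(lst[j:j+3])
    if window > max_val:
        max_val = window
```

Let's trace through this code step by step.

Initialize: lst = [9, 9, 8, 1, 5, 8, 3]
Initialize: max_val = 0
Entering loop: for j in range(len(lst) - 2):
After iteration 1: j = 0, max_val = 26, window = 26
After iteration 2: j = 1, max_val = 26, window = 18
After iteration 3: j = 2, max_val = 26, window = 14
After iteration 4: j = 3, max_val = 26, window = 14
After iteration 5: j = 4, max_val = 26, window = 16
Loop ends.

Final answer: 26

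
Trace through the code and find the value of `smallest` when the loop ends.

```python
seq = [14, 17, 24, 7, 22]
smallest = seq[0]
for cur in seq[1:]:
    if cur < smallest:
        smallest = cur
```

Let's trace through this code step by step.

Initialize: seq = [14, 17, 24, 7, 22]
Initialize: smallest = 14
Entering loop: for cur in seq[1:]:
After iteration 1: cur = 17, smallest = 14
After iteration 2: cur = 24, smallest = 14
After iteration 3: cur = 7, smallest = 7
After iteration 4: cur = 22, smallest = 7
Loop ends.

Final answer: 7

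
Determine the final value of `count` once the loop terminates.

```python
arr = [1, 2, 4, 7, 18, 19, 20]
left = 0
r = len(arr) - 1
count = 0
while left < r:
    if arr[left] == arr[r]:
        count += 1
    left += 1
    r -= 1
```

Let's trace through this code step by step.

Initialize: arr = [1, 2, 4, 7, 18, 19, 20]
Initialize: left = 0
Initialize: r = 6
Initialize: count = 0
Entering loop: while left < r:
After iteration 1: left = 1, r = 5, count = 0
After iteration 2: left = 2, r = 4, count = 0
After iteration 3: left = 3, r = 3, count = 0
Loop ends.

Final answer: 0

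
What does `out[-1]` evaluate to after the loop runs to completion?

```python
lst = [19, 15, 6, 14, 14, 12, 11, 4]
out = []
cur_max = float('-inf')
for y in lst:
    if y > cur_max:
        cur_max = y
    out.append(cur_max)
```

Let's trace through this code step by step.

Initialize: lst = [19, 15, 6, 14, 14, 12, 11, 4]
Initialize: out = []
Initialize: cur_max = -inf
Entering loop: for y in lst:
After iteration 1: y = 19, out = [19], cur_max = 19
After iteration 2: y = 15, out = [19, 19], cur_max = 19
After iteration 3: y = 6, out = [19, 19, 19], cur_max = 19
After iteration 4: y = 14, out = [19, 19, 19, 19], cur_max = 19
After iteration 5: y = 14, out = [19, 19, 19, 19, 19], cur_max = 19
After iteration 6: y = 12, out = [19, 19, 19, 19, 19, 19], cur_max = 19
After iteration 7: y = 11, out = [19, 19, 19, 19, 19, 19, 19], cur_max = 19
After iteration 8: y = 4, out = [19, 19, 19, 19, 19, 19, 19, 19], cur_max = 19
Loop ends.
out[-1] = 19

Final answer: 19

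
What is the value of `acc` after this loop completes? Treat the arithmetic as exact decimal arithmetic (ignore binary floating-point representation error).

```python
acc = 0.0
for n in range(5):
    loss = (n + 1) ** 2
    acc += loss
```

Let's trace through this code step by step.

Initialize: acc = 0.0
Entering loop: for n in range(5):
After iteration 1: n = 0, acc = 1.0, loss = 1
After iteration 2: n = 1, acc = 5.0, loss = 4
After iteration 3: n = 2, acc = 14.0, loss = 9
After iteration 4: n = 3, acc = 30.0, loss = 16
After iteration 5: n = 4, acc = 55.0, loss = 25
Loop ends.

Final answer: 55.0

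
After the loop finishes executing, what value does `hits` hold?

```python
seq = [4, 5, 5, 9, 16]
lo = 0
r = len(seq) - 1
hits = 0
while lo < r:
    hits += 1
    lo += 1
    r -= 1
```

Let's trace through this code step by step.

Initialize: seq = [4, 5, 5, 9, 16]
Initialize: lo = 0
Initialize: r = 4
Initialize: hits = 0
Entering loop: while lo < r:
After iteration 1: lo = 1, r = 3, hits = 1
After iteration 2: lo = 2, r = 2, hits = 2
Loop ends.

Final answer: 2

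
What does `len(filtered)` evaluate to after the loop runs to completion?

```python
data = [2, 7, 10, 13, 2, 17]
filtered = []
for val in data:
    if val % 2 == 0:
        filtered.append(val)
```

Let's trace through this code step by step.

Initialize: data = [2, 7, 10, 13, 2, 17]
Initialize: filtered = []
Entering loop: for val in data:
After iteration 1: val = 2, filtered = [2]
After iteration 2: val = 7, filtered = [2]
After iteration 3: val = 10, filtered = [2, 10]
After iteration 4: val = 13, filtered = [2, 10]
After iteration 5: val = 2, filtered = [2, 10, 2]
After iteration 6: val = 17, filtered = [2, 10, 2]
Loop ends.
len(filtered) = 3

Final answer: 3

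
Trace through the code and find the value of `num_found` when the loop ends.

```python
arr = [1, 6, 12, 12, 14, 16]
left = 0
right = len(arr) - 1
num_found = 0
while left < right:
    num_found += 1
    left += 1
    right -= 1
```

Let's trace through this code step by step.

Initialize: arr = [1, 6, 12, 12, 14, 16]
Initialize: left = 0
Initialize: right = 5
Initialize: num_found = 0
Entering loop: while left < right:
After iteration 1: left = 1, right = 4, num_found = 1
After iteration 2: left = 2, right = 3, num_found = 2
After iteration 3: left = 3, right = 2, num_found = 3
Loop ends.

Final answer: 3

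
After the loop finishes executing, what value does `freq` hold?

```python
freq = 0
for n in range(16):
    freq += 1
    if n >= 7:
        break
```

Let's trace through this code step by step.

Initialize: freq = 0
Entering loop: for n in range(16):
After iteration 1: n = 0, freq = 1
After iteration 2: n = 1, freq = 2
After iteration 3: n = 2, freq = 3
After iteration 4: n = 3, freq = 4
After iteration 5: n = 4, freq = 5
After iteration 6: n = 5, freq = 6
After iteration 7: n = 6, freq = 7
After iteration 8: n = 7, freq = 8
Loop ends.

Final answer: 8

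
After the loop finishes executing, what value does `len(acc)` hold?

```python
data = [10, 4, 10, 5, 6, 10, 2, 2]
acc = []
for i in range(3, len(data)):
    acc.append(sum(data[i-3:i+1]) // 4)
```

Let's trace through this code step by step.

Initialize: data = [10, 4, 10, 5, 6, 10, 2, 2]
Initialize: acc = []
Entering loop: for i in range(3, len(data)):
After iteration 1: i = 3, acc = [7]
After iteration 2: i = 4, acc = [7, 6]
After iteration 3: i = 5, acc = [7, 6, 7]
After iteration 4: i = 6, acc = [7, 6, 7, 5]
After iteration 5: i = 7, acc = [7, 6, 7, 5, 5]
Loop ends.
len(acc) = 5

Final answer: 5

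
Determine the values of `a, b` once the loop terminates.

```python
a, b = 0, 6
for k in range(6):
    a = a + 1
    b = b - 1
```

Let's trace through this code step by step.

Initialize: a = 0
Initialize: b = 6
Entering loop: for k in range(6):
After iteration 1: k = 0, a = 1, b = 5
After iteration 2: k = 1, a = 2, b = 4
After iteration 3: k = 2, a = 3, b = 3
After iteration 4: k = 3, a = 4, b = 2
After iteration 5: k = 4, a = 5, b = 1
After iteration 6: k = 5, a = 6, b = 0
Loop ends.

Final answer: 6, 0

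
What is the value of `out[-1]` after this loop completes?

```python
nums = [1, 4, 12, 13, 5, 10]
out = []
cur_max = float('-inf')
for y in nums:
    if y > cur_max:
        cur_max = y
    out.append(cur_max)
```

Let's trace through this code step by step.

Initialize: nums = [1, 4, 12, 13, 5, 10]
Initialize: out = []
Initialize: cur_max = -inf
Entering loop: for y in nums:
After iteration 1: y = 1, out = [1], cur_max = 1
After iteration 2: y = 4, out = [1, 4], cur_max = 4
After iteration 3: y = 12, out = [1, 4, 12], cur_max = 12
After iteration 4: y = 13, out = [1, 4, 12, 13], cur_max = 13
After iteration 5: y = 5, out = [1, 4, 12, 13, 13], cur_max = 13
After iteration 6: y = 10, out = [1, 4, 12, 13, 13, 13], cur_max = 13
Loop ends.
out[-1] = 13

Final answer: 13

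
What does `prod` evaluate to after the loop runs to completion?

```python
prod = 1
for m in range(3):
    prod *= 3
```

Let's trace through this code step by step.

Initialize: prod = 1
Entering loop: for m in range(3):
After iteration 1: m = 0, prod = 3
After iteration 2: m = 1, prod = 9
After iteration 3: m = 2, prod = 27
Loop ends.

Final answer: 27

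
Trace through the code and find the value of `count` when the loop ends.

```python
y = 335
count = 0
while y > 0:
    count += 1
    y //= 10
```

Let's trace through this code step by step.

Initialize: y = 335
Initialize: count = 0
Entering loop: while y > 0:
After iteration 1: y = 33, count = 1
After iteration 2: y = 3, count = 2
After iteration 3: y = 0, count = 3
Loop ends.

Final answer: 3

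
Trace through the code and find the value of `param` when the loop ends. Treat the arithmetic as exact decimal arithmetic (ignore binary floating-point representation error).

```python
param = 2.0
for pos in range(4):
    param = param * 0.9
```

Let's trace through this code step by step.

Initialize: param = 2.0
Entering loop: for pos in range(4):
After iteration 1: pos = 0, param = 1.8
After iteration 2: pos = 1, param = 1.62
After iteration 3: pos = 2, param = 1.458
After iteration 4: pos = 3, param = 1.3122
Loop ends.

Final answer: 1.3122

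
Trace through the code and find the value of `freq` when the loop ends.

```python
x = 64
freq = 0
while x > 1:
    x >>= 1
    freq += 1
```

Let's trace through this code step by step.

Initialize: x = 64
Initialize: freq = 0
Entering loop: while x > 1:
After iteration 1: x = 32, freq = 1
After iteration 2: x = 16, freq = 2
After iteration 3: x = 8, freq = 3
After iteration 4: x = 4, freq = 4
After iteration 5: x = 2, freq = 5
After iteration 6: x = 1, freq = 6
Loop ends.

Final answer: 6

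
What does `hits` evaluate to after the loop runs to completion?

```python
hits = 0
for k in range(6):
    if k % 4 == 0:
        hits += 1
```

Let's trace through this code step by step.

Initialize: hits = 0
Entering loop: for k in range(6):
After iteration 1: k = 0, hits = 1
After iteration 2: k = 1, hits = 1
After iteration 3: k = 2, hits = 1
After iteration 4: k = 3, hits = 1
After iteration 5: k = 4, hits = 2
After iteration 6: k = 5, hits = 2
Loop ends.

Final answer: 2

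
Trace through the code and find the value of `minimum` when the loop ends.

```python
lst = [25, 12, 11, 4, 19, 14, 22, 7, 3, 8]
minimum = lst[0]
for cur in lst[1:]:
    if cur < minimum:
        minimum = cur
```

Let's trace through this code step by step.

Initialize: lst = [25, 12, 11, 4, 19, 14, 22, 7, 3, 8]
Initialize: minimum = 25
Entering loop: for cur in lst[1:]:
After iteration 1: cur = 12, minimum = 12
After iteration 2: cur = 11, minimum = 11
After iteration 3: cur = 4, minimum = 4
After iteration 4: cur = 19, minimum = 4
After iteration 5: cur = 14, minimum = 4
After iteration 6: cur = 22, minimum = 4
After iteration 7: cur = 7, minimum = 4
After iteration 8: cur = 3, minimum = 3
After iteration 9: cur = 8, minimum = 3
Loop ends.

Final answer: 3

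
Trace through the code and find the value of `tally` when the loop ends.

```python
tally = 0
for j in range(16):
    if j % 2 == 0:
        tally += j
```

Let's trace through this code step by step.

Initialize: tally = 0
Entering loop: for j in range(16):
After iteration 1: j = 0, tally = 0
After iteration 2: j = 1, tally = 0
After iteration 3: j = 2, tally = 2
After iteration 4: j = 3, tally = 2
After iteration 5: j = 4, tally = 6
After iteration 6: j = 5, tally = 6
After iteration 7: j = 6, tally = 12
After iteration 8: j = 7, tally = 12
After iteration 9: j = 8, tally = 20
After iteration 10: j = 9, tally = 20
After iteration 11: j = 10, tally = 30
After iteration 12: j = 11, tally = 30
After iteration 13: j = 12, tally = 42
After iteration 14: j = 13, tally = 42
After iteration 15: j = 14, tally = 56
After iteration 16: j = 15, tally = 56
Loop ends.

Final answer: 56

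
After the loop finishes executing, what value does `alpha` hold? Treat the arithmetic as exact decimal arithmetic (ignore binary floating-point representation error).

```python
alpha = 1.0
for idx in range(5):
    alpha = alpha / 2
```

Let's trace through this code step by step.

Initialize: alpha = 1.0
Entering loop: for idx in range(5):
After iteration 1: idx = 0, alpha = 0.5
After iteration 2: idx = 1, alpha = 0.25
After iteration 3: idx = 2, alpha = 0.125
After iteration 4: idx = 3, alpha = 0.0625
After iteration 5: idx = 4, alpha = 0.03125
Loop ends.

Final answer: 0.03125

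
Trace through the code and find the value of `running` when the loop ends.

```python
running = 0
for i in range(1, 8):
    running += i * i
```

Let's trace through this code step by step.

Initialize: running = 0
Entering loop: for i in range(1, 8):
After iteration 1: i = 1, running = 1
After iteration 2: i = 2, running = 5
After iteration 3: i = 3, running = 14
After iteration 4: i = 4, running = 30
After iteration 5: i = 5, running = 55
After iteration 6: i = 6, running = 91
After iteration 7: i = 7, running = 140
Loop ends.

Final answer: 140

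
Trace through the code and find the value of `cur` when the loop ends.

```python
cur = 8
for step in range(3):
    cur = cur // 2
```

Let's trace through this code step by step.

Initialize: cur = 8
Entering loop: for step in range(3):
After iteration 1: step = 0, cur = 4
After iteration 2: step = 1, cur = 2
After iteration 3: step = 2, cur = 1
Loop ends.

Final answer: 1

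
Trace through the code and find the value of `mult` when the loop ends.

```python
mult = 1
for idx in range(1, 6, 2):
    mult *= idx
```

Let's trace through this code step by step.

Initialize: mult = 1
Entering loop: for idx in range(1, 6, 2):
After iteration 1: idx = 1, mult = 1
After iteration 2: idx = 3, mult = 3
After iteration 3: idx = 5, mult = 15
Loop ends.

Final answer: 15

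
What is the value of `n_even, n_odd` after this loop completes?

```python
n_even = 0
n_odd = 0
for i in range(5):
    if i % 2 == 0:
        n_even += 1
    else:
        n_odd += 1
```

Let's trace through this code step by step.

Initialize: n_even = 0
Initialize: n_odd = 0
Entering loop: for i in range(5):
After iteration 1: i = 0, n_even = 1, n_odd = 0
After iteration 2: i = 1, n_even = 1, n_odd = 1
After iteration 3: i = 2, n_even = 2, n_odd = 1
After iteration 4: i = 3, n_even = 2, n_odd = 2
After iteration 5: i = 4, n_even = 3, n_odd = 2
Loop ends.

Final answer: 3, 2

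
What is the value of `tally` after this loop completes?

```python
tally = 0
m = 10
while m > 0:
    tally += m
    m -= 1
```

Let's trace through this code step by step.

Initialize: tally = 0
Initialize: m = 10
Entering loop: while m > 0:
After iteration 1: tally = 10, m = 9
After iteration 2: tally = 19, m = 8
After iteration 3: tally = 27, m = 7
After iteration 4: tally = 34, m = 6
After iteration 5: tally = 40, m = 5
After iteration 6: tally = 45, m = 4
After iteration 7: tally = 49, m = 3
After iteration 8: tally = 52, m = 2
After iteration 9: tally = 54, m = 1
After iteration 10: tally = 55, m = 0
Loop ends.

Final answer: 55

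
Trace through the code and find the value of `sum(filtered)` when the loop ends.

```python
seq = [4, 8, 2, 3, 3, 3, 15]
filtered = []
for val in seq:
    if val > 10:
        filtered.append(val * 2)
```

Let's trace through this code step by step.

Initialize: seq = [4, 8, 2, 3, 3, 3, 15]
Initialize: filtered = []
Entering loop: for val in seq:
After iteration 1: val = 4, filtered = []
After iteration 2: val = 8, filtered = []
After iteration 3: val = 2, filtered = []
After iteration 4: val = 3, filtered = []
After iteration 5: val = 3, filtered = []
After iteration 6: val = 3, filtered = []
After iteration 7: val = 15, filtered = [30]
Loop ends.
sum(filtered) = 30

Final answer: 30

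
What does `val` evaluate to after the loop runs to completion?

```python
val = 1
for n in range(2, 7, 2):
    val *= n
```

Let's trace through this code step by step.

Initialize: val = 1
Entering loop: for n in range(2, 7, 2):
After iteration 1: n = 2, val = 2
After iteration 2: n = 4, val = 8
After iteration 3: n = 6, val = 48
Loop ends.

Final answer: 48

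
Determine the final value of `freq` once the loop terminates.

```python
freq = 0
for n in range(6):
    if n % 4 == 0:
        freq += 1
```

Let's trace through this code step by step.

Initialize: freq = 0
Entering loop: for n in range(6):
After iteration 1: n = 0, freq = 1
After iteration 2: n = 1, freq = 1
After iteration 3: n = 2, freq = 1
After iteration 4: n = 3, freq = 1
After iteration 5: n = 4, freq = 2
After iteration 6: n = 5, freq = 2
Loop ends.

Final answer: 2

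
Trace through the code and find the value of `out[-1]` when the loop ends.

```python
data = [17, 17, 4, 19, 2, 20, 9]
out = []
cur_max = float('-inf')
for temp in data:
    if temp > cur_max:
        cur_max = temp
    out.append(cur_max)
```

Let's trace through this code step by step.

Initialize: data = [17, 17, 4, 19, 2, 20, 9]
Initialize: out = []
Initialize: cur_max = -inf
Entering loop: for temp in data:
After iteration 1: temp = 17, out = [17], cur_max = 17
After iteration 2: temp = 17, out = [17, 17], cur_max = 17
After iteration 3: temp = 4, out = [17, 17, 17], cur_max = 17
After iteration 4: temp = 19, out = [17, 17, 17, 19], cur_max = 19
After iteration 5: temp = 2, out = [17, 17, 17, 19, 19], cur_max = 19
After iteration 6: temp = 20, out = [17, 17, 17, 19, 19, 20], cur_max = 20
After iteration 7: temp = 9, out = [17, 17, 17, 19, 19, 20, 20], cur_max = 20
Loop ends.
out[-1] = 20

Final answer: 20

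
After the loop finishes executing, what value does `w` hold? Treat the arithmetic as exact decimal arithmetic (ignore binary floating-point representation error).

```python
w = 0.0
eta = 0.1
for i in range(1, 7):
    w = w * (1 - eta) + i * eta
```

Let's trace through this code step by step.

Initialize: w = 0.0
Initialize: eta = 0.1
Entering loop: for i in range(1, 7):
After iteration 1: i = 1, w = 0.1
After iteration 2: i = 2, w = 0.29
After iteration 3: i = 3, w = 0.561
After iteration 4: i = 4, w = 0.9049
After iteration 5: i = 5, w = 1.31441
After iteration 6: i = 6, w = 1.782969
Loop ends.

Final answer: 1.782969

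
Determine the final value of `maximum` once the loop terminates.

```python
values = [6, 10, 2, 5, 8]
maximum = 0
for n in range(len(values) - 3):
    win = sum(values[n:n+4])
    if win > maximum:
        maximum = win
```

Let's trace through this code step by step.

Initialize: values = [6, 10, 2, 5, 8]
Initialize: maximum = 0
Entering loop: for n in range(len(values) - 3):
After iteration 1: n = 0, maximum = 23, win = 23
After iteration 2: n = 1, maximum = 25, win = 25
Loop ends.

Final answer: 25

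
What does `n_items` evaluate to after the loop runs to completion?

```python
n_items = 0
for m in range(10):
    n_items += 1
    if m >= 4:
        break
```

Let's trace through this code step by step.

Initialize: n_items = 0
Entering loop: for m in range(10):
After iteration 1: m = 0, n_items = 1
After iteration 2: m = 1, n_items = 2
After iteration 3: m = 2, n_items = 3
After iteration 4: m = 3, n_items = 4
After iteration 5: m = 4, n_items = 5
Loop ends.

Final answer: 5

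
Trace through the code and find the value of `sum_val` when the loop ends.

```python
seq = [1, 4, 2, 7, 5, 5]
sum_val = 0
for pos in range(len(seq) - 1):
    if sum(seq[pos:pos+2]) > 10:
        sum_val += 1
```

Let's trace through this code step by step.

Initialize: seq = [1, 4, 2, 7, 5, 5]
Initialize: sum_val = 0
Entering loop: for pos in range(len(seq) - 1):
After iteration 1: pos = 0, sum_val = 0
After iteration 2: pos = 1, sum_val = 0
After iteration 3: pos = 2, sum_val = 0
After iteration 4: pos = 3, sum_val = 1
After iteration 5: pos = 4, sum_val = 1
Loop ends.

Final answer: 1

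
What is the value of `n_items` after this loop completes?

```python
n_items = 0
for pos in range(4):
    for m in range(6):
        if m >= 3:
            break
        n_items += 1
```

Let's trace through this code step by step.

Initialize: n_items = 0
Entering loop: for pos in range(4):
After iteration 1: pos = 0, n_items = 3
After iteration 2: pos = 1, n_items = 6
After iteration 3: pos = 2, n_items = 9
After iteration 4: pos = 3, n_items = 12
Loop ends.

Final answer: 12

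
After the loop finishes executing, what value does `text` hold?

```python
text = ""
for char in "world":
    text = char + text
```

Let's trace through this code step by step.

Initialize: text = ''
Entering loop: for char in "world":
After iteration 1: char = 'w', text = 'w'
After iteration 2: char = 'o', text = 'ow'
After iteration 3: char = 'r', text = 'row'
After iteration 4: char = 'l', text = 'lrow'
After iteration 5: char = 'd', text = 'dlrow'
Loop ends.

Final answer: 'dlrow'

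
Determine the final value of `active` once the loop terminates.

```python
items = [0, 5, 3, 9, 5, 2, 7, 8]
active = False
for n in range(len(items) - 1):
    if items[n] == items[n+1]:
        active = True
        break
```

Let's trace through this code step by step.

Initialize: items = [0, 5, 3, 9, 5, 2, 7, 8]
Initialize: active = False
Entering loop: for n in range(len(items) - 1):
After iteration 1: n = 0, active = False
After iteration 2: n = 1, active = False
After iteration 3: n = 2, active = False
After iteration 4: n = 3, active = False
After iteration 5: n = 4, active = False
After iteration 6: n = 5, active = False
After iteration 7: n = 6, active = False
Loop ends.

Final answer: False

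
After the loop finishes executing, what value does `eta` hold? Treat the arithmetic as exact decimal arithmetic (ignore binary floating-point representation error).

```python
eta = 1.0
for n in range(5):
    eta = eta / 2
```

Let's trace through this code step by step.

Initialize: eta = 1.0
Entering loop: for n in range(5):
After iteration 1: n = 0, eta = 0.5
After iteration 2: n = 1, eta = 0.25
After iteration 3: n = 2, eta = 0.125
After iteration 4: n = 3, eta = 0.0625
After iteration 5: n = 4, eta = 0.03125
Loop ends.

Final answer: 0.03125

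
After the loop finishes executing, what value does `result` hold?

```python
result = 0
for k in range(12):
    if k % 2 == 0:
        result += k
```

Let's trace through this code step by step.

Initialize: result = 0
Entering loop: for k in range(12):
After iteration 1: k = 0, result = 0
After iteration 2: k = 1, result = 0
After iteration 3: k = 2, result = 2
After iteration 4: k = 3, result = 2
After iteration 5: k = 4, result = 6
After iteration 6: k = 5, result = 6
After iteration 7: k = 6, result = 12
After iteration 8: k = 7, result = 12
After iteration 9: k = 8, result = 20
After iteration 10: k = 9, result = 20
After iteration 11: k = 10, result = 30
After iteration 12: k = 11, result = 30
Loop ends.

Final answer: 30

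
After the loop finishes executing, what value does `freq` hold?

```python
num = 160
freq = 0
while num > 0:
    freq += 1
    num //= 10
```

Let's trace through this code step by step.

Initialize: num = 160
Initialize: freq = 0
Entering loop: while num > 0:
After iteration 1: num = 16, freq = 1
After iteration 2: num = 1, freq = 2
After iteration 3: num = 0, freq = 3
Loop ends.

Final answer: 3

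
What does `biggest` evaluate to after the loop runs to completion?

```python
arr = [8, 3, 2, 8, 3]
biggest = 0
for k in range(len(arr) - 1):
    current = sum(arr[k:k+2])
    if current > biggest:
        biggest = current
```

Let's trace through this code step by step.

Initialize: arr = [8, 3, 2, 8, 3]
Initialize: biggest = 0
Entering loop: for k in range(len(arr) - 1):
After iteration 1: k = 0, biggest = 11, current = 11
After iteration 2: k = 1, biggest = 11, current = 5
After iteration 3: k = 2, biggest = 11, current = 10
After iteration 4: k = 3, biggest = 11, current = 11
Loop ends.

Final answer: 11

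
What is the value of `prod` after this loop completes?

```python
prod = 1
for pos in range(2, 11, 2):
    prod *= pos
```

Let's trace through this code step by step.

Initialize: prod = 1
Entering loop: for pos in range(2, 11, 2):
After iteration 1: pos = 2, prod = 2
After iteration 2: pos = 4, prod = 8
After iteration 3: pos = 6, prod = 48
After iteration 4: pos = 8, prod = 384
After iteration 5: pos = 10, prod = 3840
Loop ends.

Final answer: 3840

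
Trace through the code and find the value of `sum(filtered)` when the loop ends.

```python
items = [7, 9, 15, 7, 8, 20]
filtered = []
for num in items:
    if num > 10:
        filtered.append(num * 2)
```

Let's trace through this code step by step.

Initialize: items = [7, 9, 15, 7, 8, 20]
Initialize: filtered = []
Entering loop: for num in items:
After iteration 1: num = 7, filtered = []
After iteration 2: num = 9, filtered = []
After iteration 3: num = 15, filtered = [30]
After iteration 4: num = 7, filtered = [30]
After iteration 5: num = 8, filtered = [30]
After iteration 6: num = 20, filtered = [30, 40]
Loop ends.
sum(filtered) = 70

Final answer: 70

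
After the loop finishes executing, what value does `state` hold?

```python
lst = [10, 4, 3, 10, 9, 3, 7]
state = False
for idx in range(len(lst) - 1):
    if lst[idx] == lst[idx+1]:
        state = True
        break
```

Let's trace through this code step by step.

Initialize: lst = [10, 4, 3, 10, 9, 3, 7]
Initialize: state = False
Entering loop: for idx in range(len(lst) - 1):
After iteration 1: idx = 0, state = False
After iteration 2: idx = 1, state = False
After iteration 3: idx = 2, state = False
After iteration 4: idx = 3, state = False
After iteration 5: idx = 4, state = False
After iteration 6: idx = 5, state = False
Loop ends.

Final answer: False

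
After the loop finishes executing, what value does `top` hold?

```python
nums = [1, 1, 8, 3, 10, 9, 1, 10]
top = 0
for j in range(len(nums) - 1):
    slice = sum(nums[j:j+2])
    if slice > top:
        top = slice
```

Let's trace through this code step by step.

Initialize: nums = [1, 1, 8, 3, 10, 9, 1, 10]
Initialize: top = 0
Entering loop: for j in range(len(nums) - 1):
After iteration 1: j = 0, top = 2, slice = 2
After iteration 2: j = 1, top = 9, slice = 9
After iteration 3: j = 2, top = 11, slice = 11
After iteration 4: j = 3, top = 13, slice = 13
After iteration 5: j = 4, top = 19, slice = 19
After iteration 6: j = 5, top = 19, slice = 10
After iteration 7: j = 6, top = 19, slice = 11
Loop ends.

Final answer: 19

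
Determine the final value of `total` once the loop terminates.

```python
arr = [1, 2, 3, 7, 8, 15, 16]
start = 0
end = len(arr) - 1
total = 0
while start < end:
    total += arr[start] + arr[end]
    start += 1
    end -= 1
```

Let's trace through this code step by step.

Initialize: arr = [1, 2, 3, 7, 8, 15, 16]
Initialize: start = 0
Initialize: end = 6
Initialize: total = 0
Entering loop: while start < end:
After iteration 1: start = 1, end = 5, total = 17
After iteration 2: start = 2, end = 4, total = 34
After iteration 3: start = 3, end = 3, total = 45
Loop ends.

Final answer: 45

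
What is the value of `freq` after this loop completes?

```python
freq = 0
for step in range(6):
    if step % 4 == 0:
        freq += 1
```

Let's trace through this code step by step.

Initialize: freq = 0
Entering loop: for step in range(6):
After iteration 1: step = 0, freq = 1
After iteration 2: step = 1, freq = 1
After iteration 3: step = 2, freq = 1
After iteration 4: step = 3, freq = 1
After iteration 5: step = 4, freq = 2
After iteration 6: step = 5, freq = 2
Loop ends.

Final answer: 2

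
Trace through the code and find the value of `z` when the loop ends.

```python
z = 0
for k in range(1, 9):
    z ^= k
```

Let's trace through this code step by step.

Initialize: z = 0
Entering loop: for k in range(1, 9):
After iteration 1: k = 1, z = 1
After iteration 2: k = 2, z = 3
After iteration 3: k = 3, z = 0
After iteration 4: k = 4, z = 4
After iteration 5: k = 5, z = 1
After iteration 6: k = 6, z = 7
After iteration 7: k = 7, z = 0
After iteration 8: k = 8, z = 8
Loop ends.

Final answer: 8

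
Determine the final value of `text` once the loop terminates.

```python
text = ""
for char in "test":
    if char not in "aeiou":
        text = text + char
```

Let's trace through this code step by step.

Initialize: text = ''
Entering loop: for char in "test":
After iteration 1: char = 't', text = 't'
After iteration 2: char = 'e', text = 't'
After iteration 3: char = 's', text = 'ts'
After iteration 4: char = 't', text = 'tst'
Loop ends.

Final answer: 'tst'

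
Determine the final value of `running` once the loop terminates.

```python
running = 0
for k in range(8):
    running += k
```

Let's trace through this code step by step.

Initialize: running = 0
Entering loop: for k in range(8):
After iteration 1: k = 0, running = 0
After iteration 2: k = 1, running = 1
After iteration 3: k = 2, running = 3
After iteration 4: k = 3, running = 6
After iteration 5: k = 4, running = 10
After iteration 6: k = 5, running = 15
After iteration 7: k = 6, running = 21
After iteration 8: k = 7, running = 28
Loop ends.

Final answer: 28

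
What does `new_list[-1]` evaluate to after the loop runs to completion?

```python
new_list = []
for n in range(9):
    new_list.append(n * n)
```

Let's trace through this code step by step.

Initialize: new_list = []
Entering loop: for n in range(9):
After iteration 1: n = 0, new_list = [0]
After iteration 2: n = 1, new_list = [0, 1]
After iteration 3: n = 2, new_list = [0, 1, 4]
After iteration 4: n = 3, new_list = [0, 1, 4, 9]
After iteration 5: n = 4, new_list = [0, 1, 4, 9, 16]
After iteration 6: n = 5, new_list = [0, 1, 4, 9, 16, 25]
After iteration 7: n = 6, new_list = [0, 1, 4, 9, 16, 25, 36]
After iteration 8: n = 7, new_list = [0, 1, 4, 9, 16, 25, 36, 49]
After iteration 9: n = 8, new_list = [0, 1, 4, 9, 16, 25, 36, 49, 64]
Loop ends.
new_list[-1] = 64

Final answer: 64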